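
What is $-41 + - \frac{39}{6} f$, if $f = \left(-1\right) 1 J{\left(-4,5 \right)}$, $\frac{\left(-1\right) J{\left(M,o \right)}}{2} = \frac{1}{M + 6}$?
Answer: $- \frac{95}{2} \approx -47.5$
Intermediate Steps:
$J{\left(M,o \right)} = - \frac{2}{6 + M}$ ($J{\left(M,o \right)} = - \frac{2}{M + 6} = - \frac{2}{6 + M}$)
$f = 1$ ($f = \left(-1\right) 1 \left(- \frac{2}{6 - 4}\right) = - \frac{-2}{2} = \left(-1\right) \left(-1\right) = 1$)
$-41 + - \frac{39}{6} f = -41 + - \frac{39}{6} \cdot 1 = -41 + \left(-39\right) \frac{1}{6} \cdot 1 = -41 - \frac{13}{2} = - \frac{95}{2}$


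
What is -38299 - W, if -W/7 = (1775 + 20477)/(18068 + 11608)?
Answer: -284101340/7419 ≈ -38294.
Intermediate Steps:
W = -38941/7419 (W = -7*(1775 + 20477)/(18068 + 11608) = -155764/29676 = -7*5563/7419 = -38941/7419 ≈ -5.2488)
-38299 - W = -38299 - 1*(-38941/7419) = -38299 + 38941/7419 = -284101340/7419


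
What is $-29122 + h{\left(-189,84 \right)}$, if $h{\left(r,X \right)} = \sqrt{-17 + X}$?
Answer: $-29122 + \sqrt{67} \approx -29114.0$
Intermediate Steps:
$-29122 + h{\left(-189,84 \right)} = -29122 + \sqrt{-17 + 84} = -29122 + \sqrt{67}$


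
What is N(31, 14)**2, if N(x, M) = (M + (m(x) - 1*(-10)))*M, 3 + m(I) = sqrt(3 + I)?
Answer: 93100 + 8232*sqrt(34) ≈ 1.4110e+5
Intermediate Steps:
m(I) = -3 + sqrt(3 + I)
N(x, M) = M*(7 + M + sqrt(3 + x)) (N(x, M) = (M + ((-3 + sqrt(3 + x)) - 1*(-10)))*M = (M + ((-3 + sqrt(3 + x)) + 10))*M = (M + (7 + sqrt(3 + x)))*M = (7 + M + sqrt(3 + x))*M = M*(7 + M + sqrt(3 + x)))
N(31, 14)**2 = (14*(7 + 14 + sqrt(3 + 31)))**2 = (14*(7 + 14 + sqrt(34)))**2 = (14*(21 + sqrt(34)))**2 = (294 + 14*sqrt(34))**2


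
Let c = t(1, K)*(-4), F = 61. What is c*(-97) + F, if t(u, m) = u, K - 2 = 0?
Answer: 449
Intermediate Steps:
K = 2 (K = 2 + 0 = 2)
c = -4 (c = 1*(-4) = -4)
c*(-97) + F = -4*(-97) + 61 = 388 + 61 = 449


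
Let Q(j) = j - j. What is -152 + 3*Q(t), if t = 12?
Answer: -152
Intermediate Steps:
Q(j) = 0
-152 + 3*Q(t) = -152 + 3*0 = -152 + 0 = -152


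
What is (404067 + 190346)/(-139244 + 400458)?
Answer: 594413/261214 ≈ 2.2756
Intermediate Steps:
(404067 + 190346)/(-139244 + 400458) = 594413/261214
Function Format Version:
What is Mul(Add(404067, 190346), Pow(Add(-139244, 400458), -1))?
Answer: Rational(594413, 261214) ≈ 2.2756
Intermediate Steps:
Mul(Add(404067, 190346), Pow(Add(-139244, 400458), -1)) = Mul(594413, Pow(261214, -1)) = Mul(594413, Rational(1, 261214)) = Rational(594413, 261214)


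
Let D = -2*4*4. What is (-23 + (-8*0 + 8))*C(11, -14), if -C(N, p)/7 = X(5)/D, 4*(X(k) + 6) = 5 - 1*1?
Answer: 525/32 ≈ 16.406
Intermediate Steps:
X(k) = -5 (X(k) = -6 + (5 - 1*1)/4 = -6 + (5 - 1)/4 = -6 + (¼)*4 = -6 + 1 = -5)
D = -32 (D = -8*4 = -32)
C(N, p) = -35/32 (C(N, p) = -(-35)/(-32) = -(-35)*(-1)/32 = -7*5/32 = -35/32)
(-23 + (-8*0 + 8))*C(11, -14) = (-23 + (-8*0 + 8))*(-35/32) = (-23 + (0 + 8))*(-35/32) = (-23 + 8)*(-35/32) = -15*(-35/32) = 525/32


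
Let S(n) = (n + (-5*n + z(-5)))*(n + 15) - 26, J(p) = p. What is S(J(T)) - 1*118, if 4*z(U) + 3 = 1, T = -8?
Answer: 153/2 ≈ 76.500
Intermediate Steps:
z(U) = -½ (z(U) = -¾ + (¼)*1 = -¾ + ¼ = -½)
S(n) = -26 + (15 + n)*(-½ - 4*n) (S(n) = (n + (-5*n - ½))*(n + 15) - 26 = (n + (-½ - 5*n))*(15 + n) - 26 = (-½ - 4*n)*(15 + n) - 26 = (15 + n)*(-½ - 4*n) - 26 = -26 + (15 + n)*(-½ - 4*n))
S(J(T)) - 1*118 = (-67/2 - 4*(-8)² - 121/2*(-8)) - 1*118 = (-67/2 - 4*64 + 484) - 118 = (-67/2 - 256 + 484) - 118 = 389/2 - 118 = 153/2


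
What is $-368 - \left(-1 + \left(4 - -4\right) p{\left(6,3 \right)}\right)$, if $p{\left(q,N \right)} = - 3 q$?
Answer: $-223$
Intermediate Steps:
$-368 - \left(-1 + \left(4 - -4\right) p{\left(6,3 \right)}\right) = -368 - \left(-1 + \left(4 - -4\right) \left(\left(-3\right) 6\right)\right) = -368 - \left(-1 + \left(4 + 4\right) \left(-18\right)\right) = -368 - \left(-1 + 8 \left(-18\right)\right) = -368 - \left(-1 - 144\right) = -368 - -145 = -368 + 145 = -223$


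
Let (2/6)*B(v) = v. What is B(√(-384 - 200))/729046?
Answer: 3*I*√146/364523 ≈ 9.9443e-5*I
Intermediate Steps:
B(v) = 3*v
B(√(-384 - 200))/729046 = (3*√(-384 - 200))/729046 = (3*√(-584))*(1/729046) = (3*(2*I*√146))*(1/729046) = (6*I*√146)*(1/729046) = 3*I*√146/364523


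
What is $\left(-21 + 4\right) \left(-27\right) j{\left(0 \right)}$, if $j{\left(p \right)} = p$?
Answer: $0$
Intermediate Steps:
$\left(-21 + 4\right) \left(-27\right) j{\left(0 \right)} = \left(-21 + 4\right) \left(-27\right) 0 = \left(-17\right) \left(-27\right) 0 = 459 \cdot 0 = 0$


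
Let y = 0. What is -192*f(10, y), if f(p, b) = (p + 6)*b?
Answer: 0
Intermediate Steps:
f(p, b) = b*(6 + p) (f(p, b) = (6 + p)*b = b*(6 + p))
-192*f(10, y) = -0*(6 + 10) = -0*16 = -192*0 = 0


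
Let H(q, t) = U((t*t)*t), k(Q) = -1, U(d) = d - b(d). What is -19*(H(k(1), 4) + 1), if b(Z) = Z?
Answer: -19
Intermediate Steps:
U(d) = 0 (U(d) = d - d = 0)
H(q, t) = 0
-19*(H(k(1), 4) + 1) = -19*(0 + 1) = -19*1 = -19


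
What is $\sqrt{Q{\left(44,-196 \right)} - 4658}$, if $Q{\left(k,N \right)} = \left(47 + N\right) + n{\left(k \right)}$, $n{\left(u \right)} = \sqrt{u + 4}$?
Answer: $\sqrt{-4807 + 4 \sqrt{3}} \approx 69.283 i$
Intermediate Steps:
$n{\left(u \right)} = \sqrt{4 + u}$
$Q{\left(k,N \right)} = 47 + N + \sqrt{4 + k}$ ($Q{\left(k,N \right)} = \left(47 + N\right) + \sqrt{4 + k} = 47 + N + \sqrt{4 + k}$)
$\sqrt{Q{\left(44,-196 \right)} - 4658} = \sqrt{\left(47 - 196 + \sqrt{4 + 44}\right) - 4658} = \sqrt{\left(47 - 196 + \sqrt{48}\right) - 4658} = \sqrt{\left(47 - 196 + 4 \sqrt{3}\right) - 4658} = \sqrt{\left(-149 + 4 \sqrt{3}\right) - 4658} = \sqrt{-4807 + 4 \sqrt{3}}$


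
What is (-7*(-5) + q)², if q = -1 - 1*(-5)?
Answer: 1521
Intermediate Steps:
q = 4 (q = -1 + 5 = 4)
(-7*(-5) + q)² = (-7*(-5) + 4)² = (35 + 4)² = 39² = 1521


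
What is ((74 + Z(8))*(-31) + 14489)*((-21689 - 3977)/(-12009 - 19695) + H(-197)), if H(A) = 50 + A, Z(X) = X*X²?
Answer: 8521120247/15852 ≈ 5.3754e+5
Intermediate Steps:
Z(X) = X³
((74 + Z(8))*(-31) + 14489)*((-21689 - 3977)/(-12009 - 19695) + H(-197)) = ((74 + 8³)*(-31) + 14489)*((-21689 - 3977)/(-12009 - 19695) + (50 - 197)) = ((74 + 512)*(-31) + 14489)*(-25666/(-31704) - 147) = (586*(-31) + 14489)*(-25666*(-1/31704) - 147) = (-18166 + 14489)*(12833/15852 - 147) = -3677*(-2317411/15852) = 8521120247/15852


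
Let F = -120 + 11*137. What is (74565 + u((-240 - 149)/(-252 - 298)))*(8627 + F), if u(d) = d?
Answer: 205342772973/275 ≈ 7.4670e+8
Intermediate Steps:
F = 1387 (F = -120 + 1507 = 1387)
(74565 + u((-240 - 149)/(-252 - 298)))*(8627 + F) = (74565 + (-240 - 149)/(-252 - 298))*(8627 + 1387) = (74565 - 389/(-550))*10014 = (74565 - 389*(-1/550))*10014 = (74565 + 389/550)*10014 = (41011139/550)*10014 = 205342772973/275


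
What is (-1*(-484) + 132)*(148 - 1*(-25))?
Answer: 106568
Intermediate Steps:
(-1*(-484) + 132)*(148 - 1*(-25)) = (484 + 132)*(148 + 25) = 616*173 = 106568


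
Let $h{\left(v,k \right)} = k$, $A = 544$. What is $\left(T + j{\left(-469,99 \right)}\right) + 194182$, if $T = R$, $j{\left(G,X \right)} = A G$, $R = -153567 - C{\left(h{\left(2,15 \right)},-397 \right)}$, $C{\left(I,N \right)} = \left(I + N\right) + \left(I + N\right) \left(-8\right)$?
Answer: $-217195$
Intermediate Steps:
$C{\left(I,N \right)} = - 7 I - 7 N$ ($C{\left(I,N \right)} = \left(I + N\right) - \left(8 I + 8 N\right) = - 7 I - 7 N$)
$R = -156241$ ($R = -153567 - \left(\left(-7\right) 15 - -2779\right) = -153567 - \left(-105 + 2779\right) = -153567 - 2674 = -156241$)
$j{\left(G,X \right)} = 544 G$
$T = -156241$
$\left(T + j{\left(-469,99 \right)}\right) + 194182 = \left(-156241 + 544 \left(-469\right)\right) + 194182 = \left(-156241 - 255136\right) + 194182 = -411377 + 194182 = -217195$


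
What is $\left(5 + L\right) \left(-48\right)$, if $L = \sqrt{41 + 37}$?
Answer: $-240 - 48 \sqrt{78} \approx -663.92$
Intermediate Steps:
$L = \sqrt{78} \approx 8.8318$
$\left(5 + L\right) \left(-48\right) = \left(5 + \sqrt{78}\right) \left(-48\right) = -240 - 48 \sqrt{78}$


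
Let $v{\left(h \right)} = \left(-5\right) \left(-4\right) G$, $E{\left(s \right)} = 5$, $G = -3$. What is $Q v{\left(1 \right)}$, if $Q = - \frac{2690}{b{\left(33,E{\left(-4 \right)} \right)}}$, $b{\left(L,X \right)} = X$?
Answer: $32280$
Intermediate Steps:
$v{\left(h \right)} = -60$ ($v{\left(h \right)} = \left(-5\right) \left(-4\right) \left(-3\right) = 20 \left(-3\right) = -60$)
$Q = -538$ ($Q = - \frac{2690}{5} = \left(-2690\right) \frac{1}{5} = -538$)
$Q v{\left(1 \right)} = \left(-538\right) \left(-60\right) = 32280$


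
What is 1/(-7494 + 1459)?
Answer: -1/6035 ≈ -0.00016570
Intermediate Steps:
1/(-7494 + 1459) = 1/(-6035) = -1/6035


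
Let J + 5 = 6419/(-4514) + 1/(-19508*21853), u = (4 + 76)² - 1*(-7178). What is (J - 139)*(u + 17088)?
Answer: -2145421761848369091/481088943634 ≈ -4.4595e+6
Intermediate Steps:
u = 13578 (u = 80² + 7178 = 6400 + 7178 = 13578)
J = -6179126004475/962177887268 (J = -5 + (6419/(-4514) + 1/(-19508*21853)) = -5 + (6419*(-1/4514) - 1/19508*1/21853) = -5 + (-6419/4514 - 1/426308324) = -5 - 1368236568135/962177887268 = -6179126004475/962177887268 ≈ -6.4220)
(J - 139)*(u + 17088) = (-6179126004475/962177887268 - 139)*(13578 + 17088) = -139921852334727/962177887268*30666 = -2145421761848369091/481088943634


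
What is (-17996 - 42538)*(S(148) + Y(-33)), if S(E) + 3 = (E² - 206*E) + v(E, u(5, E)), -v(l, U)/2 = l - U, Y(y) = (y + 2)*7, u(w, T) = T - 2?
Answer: 533183472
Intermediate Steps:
u(w, T) = -2 + T
Y(y) = 14 + 7*y (Y(y) = (2 + y)*7 = 14 + 7*y)
v(l, U) = -2*l + 2*U (v(l, U) = -2*(l - U) = -2*l + 2*U)
S(E) = -7 + E² - 206*E (S(E) = -3 + ((E² - 206*E) + (-2*E + 2*(-2 + E))) = -3 + ((E² - 206*E) + (-2*E + (-4 + 2*E))) = -3 + ((E² - 206*E) - 4) = -3 + (-4 + E² - 206*E) = -7 + E² - 206*E)
(-17996 - 42538)*(S(148) + Y(-33)) = (-17996 - 42538)*((-7 + 148² - 206*148) + (14 + 7*(-33))) = -60534*((-7 + 21904 - 30488) + (14 - 231)) = -60534*(-8591 - 217) = -60534*(-8808) = 533183472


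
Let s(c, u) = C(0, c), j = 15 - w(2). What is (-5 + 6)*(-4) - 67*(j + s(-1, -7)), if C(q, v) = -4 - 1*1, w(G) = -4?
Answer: -942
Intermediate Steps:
C(q, v) = -5 (C(q, v) = -4 - 1 = -5)
j = 19 (j = 15 - 1*(-4) = 15 + 4 = 19)
s(c, u) = -5
(-5 + 6)*(-4) - 67*(j + s(-1, -7)) = (-5 + 6)*(-4) - 67*(19 - 5) = 1*(-4) - 67*14 = -4 - 938 = -942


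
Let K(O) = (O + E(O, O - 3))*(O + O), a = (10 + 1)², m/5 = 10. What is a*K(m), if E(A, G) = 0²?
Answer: 605000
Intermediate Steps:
m = 50 (m = 5*10 = 50)
E(A, G) = 0
a = 121 (a = 11² = 121)
K(O) = 2*O² (K(O) = (O + 0)*(O + O) = O*(2*O) = 2*O²)
a*K(m) = 121*(2*50²) = 121*(2*2500) = 121*5000 = 605000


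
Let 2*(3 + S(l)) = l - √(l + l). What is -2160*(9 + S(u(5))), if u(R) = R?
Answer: -18360 + 1080*√10 ≈ -14945.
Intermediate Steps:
S(l) = -3 + l/2 - √2*√l/2 (S(l) = -3 + (l - √(l + l))/2 = -3 + (l - √(2*l))/2 = -3 + (l - √2*√l)/2 = -3 + (l/2 - √2*√l/2) = -3 + l/2 - √2*√l/2)
-2160*(9 + S(u(5))) = -2160*(9 + (-3 + (½)*5 - √2*√5/2)) = -2160*(9 + (-3 + 5/2 - √10/2)) = -2160*(9 + (-½ - √10/2)) = -2160*(17/2 - √10/2) = -270*(68 - 4*√10) = -18360 + 1080*√10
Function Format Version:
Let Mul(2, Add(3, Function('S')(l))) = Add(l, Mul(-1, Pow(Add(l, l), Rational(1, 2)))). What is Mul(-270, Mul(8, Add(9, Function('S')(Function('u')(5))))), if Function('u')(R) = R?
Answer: Add(-18360, Mul(1080, Pow(10, Rational(1, 2)))) ≈ -14945.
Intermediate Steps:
Function('S')(l) = Add(-3, Mul(Rational(1, 2), l), Mul(Rational(-1, 2), Pow(2, Rational(1, 2)), Pow(l, Rational(1, 2)))) (Function('S')(l) = Add(-3, Mul(Rational(1, 2), Add(l, Mul(-1, Pow(Add(l, l), Rational(1, 2)))))) = Add(-3, Mul(Rational(1, 2), Add(l, Mul(-1, Pow(Mul(2, l), Rational(1, 2)))))) = Add(-3, Mul(Rational(1, 2), Add(l, Mul(-1, Mul(Pow(2, Rational(1, 2)), Pow(l, Rational(1, 2))))))) = Add(-3, Mul(Rational(1, 2), Add(l, Mul(-1, Pow(2, Rational(1, 2)), Pow(l, Rational(1, 2)))))) = Add(-3, Add(Mul(Rational(1, 2), l), Mul(Rational(-1, 2), Pow(2, Rational(1, 2)), Pow(l, Rational(1, 2))))) = Add(-3, Mul(Rational(1, 2), l), Mul(Rational(-1, 2), Pow(2, Rational(1, 2)), Pow(l, Rational(1, 2)))))
Mul(-270, Mul(8, Add(9, Function('S')(Function('u')(5))))) = Mul(-270, Mul(8, Add(9, Add(-3, Mul(Rational(1, 2), 5), Mul(Rational(-1, 2), Pow(2, Rational(1, 2)), Pow(5, Rational(1, 2))))))) = Mul(-270, Mul(8, Add(9, Add(-3, Rational(5, 2), Mul(Rational(-1, 2), Pow(10, Rational(1, 2))))))) = Mul(-270, Mul(8, Add(9, Add(Rational(-1, 2), Mul(Rational(-1, 2), Pow(10, Rational(1, 2))))))) = Mul(-270, Mul(8, Add(Rational(17, 2), Mul(Rational(-1, 2), Pow(10, Rational(1, 2)))))) = Mul(-270, Add(68, Mul(-4, Pow(10, Rational(1, 2))))) = Add(-18360, Mul(1080, Pow(10, Rational(1, 2))))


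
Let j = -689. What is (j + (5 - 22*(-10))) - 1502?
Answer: -1966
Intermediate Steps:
(j + (5 - 22*(-10))) - 1502 = (-689 + (5 - 22*(-10))) - 1502 = (-689 + (5 + 220)) - 1502 = (-689 + 225) - 1502 = -464 - 1502 = -1966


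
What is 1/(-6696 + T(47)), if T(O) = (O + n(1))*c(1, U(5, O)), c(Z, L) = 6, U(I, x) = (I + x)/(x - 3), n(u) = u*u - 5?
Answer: -1/6438 ≈ -0.00015533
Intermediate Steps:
n(u) = -5 + u² (n(u) = u² - 5 = -5 + u²)
U(I, x) = (I + x)/(-3 + x)
T(O) = -24 + 6*O (T(O) = (O + (-5 + 1²))*6 = (O + (-5 + 1))*6 = (O - 4)*6 = (-4 + O)*6 = -24 + 6*O)
1/(-6696 + T(47)) = 1/(-6696 + (-24 + 6*47)) = 1/(-6696 + (-24 + 282)) = 1/(-6696 + 258) = 1/(-6438) = -1/6438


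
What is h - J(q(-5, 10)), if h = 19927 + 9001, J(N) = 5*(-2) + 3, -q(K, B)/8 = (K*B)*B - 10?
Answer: 28935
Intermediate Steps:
q(K, B) = 80 - 8*K*B² (q(K, B) = -8*((K*B)*B - 10) = -8*((B*K)*B - 10) = -8*(K*B² - 10) = -8*(-10 + K*B²) = 80 - 8*K*B²)
J(N) = -7 (J(N) = -10 + 3 = -7)
h = 28928
h - J(q(-5, 10)) = 28928 - 1*(-7) = 28928 + 7 = 28935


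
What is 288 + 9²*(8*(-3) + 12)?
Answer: -684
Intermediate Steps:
288 + 9²*(8*(-3) + 12) = 288 + 81*(-24 + 12) = 288 + 81*(-12) = 288 - 972 = -684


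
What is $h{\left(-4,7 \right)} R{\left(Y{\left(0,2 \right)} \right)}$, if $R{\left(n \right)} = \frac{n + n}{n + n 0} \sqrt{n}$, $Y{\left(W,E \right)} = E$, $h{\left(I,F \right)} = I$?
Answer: $- 8 \sqrt{2} \approx -11.314$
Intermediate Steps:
$R{\left(n \right)} = 2 \sqrt{n}$ ($R{\left(n \right)} = \frac{2 n}{n + 0} \sqrt{n} = \frac{2 n}{n} \sqrt{n} = 2 \sqrt{n}$)
$h{\left(-4,7 \right)} R{\left(Y{\left(0,2 \right)} \right)} = - 4 \cdot 2 \sqrt{2} = - 8 \sqrt{2}$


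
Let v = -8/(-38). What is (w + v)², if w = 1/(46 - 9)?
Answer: 27889/494209 ≈ 0.056432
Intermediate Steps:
w = 1/37 ≈ 0.027027
v = 4/19 (v = -8*(-1/38) = 4/19 ≈ 0.21053)
(w + v)² = (1/37 + 4/19)² = (167/703)² = 27889/494209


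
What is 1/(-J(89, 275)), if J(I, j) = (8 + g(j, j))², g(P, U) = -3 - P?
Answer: -1/72900 ≈ -1.3717e-5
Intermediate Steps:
J(I, j) = (5 - j)² (J(I, j) = (8 + (-3 - j))² = (5 - j)²)
1/(-J(89, 275)) = 1/(-(-5 + 275)²) = 1/(-1*270²) = 1/(-1*72900) = 1/(-72900) = -1/72900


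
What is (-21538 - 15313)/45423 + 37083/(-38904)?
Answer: -1039357471/589045464 ≈ -1.7645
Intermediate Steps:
(-21538 - 15313)/45423 + 37083/(-38904) = -36851*1/45423 + 37083*(-1/38904) = -36851/45423 - 12361/12968 = -1039357471/589045464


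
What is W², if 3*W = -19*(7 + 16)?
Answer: 190969/9 ≈ 21219.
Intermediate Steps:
W = -437/3 (W = (-19*(7 + 16))/3 = (-19*23)/3 = (⅓)*(-437) = -437/3 ≈ -145.67)
W² = (-437/3)² = 190969/9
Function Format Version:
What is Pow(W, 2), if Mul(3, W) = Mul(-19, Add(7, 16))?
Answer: Rational(190969, 9) ≈ 21219.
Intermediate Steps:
W = Rational(-437, 3) (W = Mul(Rational(1, 3), Mul(-19, Add(7, 16))) = Mul(Rational(1, 3), Mul(-19, 23)) = Mul(Rational(1, 3), -437) = Rational(-437, 3) ≈ -145.67)
Pow(W, 2) = Pow(Rational(-437, 3), 2) = Rational(190969, 9)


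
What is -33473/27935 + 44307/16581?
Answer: 227566744/154396745 ≈ 1.4739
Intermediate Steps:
-33473/27935 + 44307/16581 = -33473*1/27935 + 44307*(1/16581) = -33473/27935 + 14769/5527 = 227566744/154396745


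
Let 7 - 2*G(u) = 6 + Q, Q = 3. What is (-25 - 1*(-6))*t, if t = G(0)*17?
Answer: 323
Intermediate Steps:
G(u) = -1 (G(u) = 7/2 - (6 + 3)/2 = 7/2 - ½*9 = 7/2 - 9/2 = -1)
t = -17 (t = -1*17 = -17)
(-25 - 1*(-6))*t = (-25 - 1*(-6))*(-17) = (-25 + 6)*(-17) = -19*(-17) = 323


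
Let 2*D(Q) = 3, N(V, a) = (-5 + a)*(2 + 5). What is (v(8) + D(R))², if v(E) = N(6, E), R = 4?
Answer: 2025/4 ≈ 506.25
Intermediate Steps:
N(V, a) = -35 + 7*a (N(V, a) = (-5 + a)*7 = -35 + 7*a)
v(E) = -35 + 7*E
D(Q) = 3/2 (D(Q) = (½)*3 = 3/2)
(v(8) + D(R))² = ((-35 + 7*8) + 3/2)² = ((-35 + 56) + 3/2)² = (21 + 3/2)² = (45/2)² = 2025/4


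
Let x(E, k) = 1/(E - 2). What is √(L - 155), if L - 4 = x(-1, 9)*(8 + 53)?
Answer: I*√1542/3 ≈ 13.089*I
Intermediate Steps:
x(E, k) = 1/(-2 + E)
L = -49/3 (L = 4 + (8 + 53)/(-2 - 1) = 4 + 61/(-3) = 4 - ⅓*61 = 4 - 61/3 = -49/3 ≈ -16.333)
√(L - 155) = √(-49/3 - 155) = √(-514/3) = I*√1542/3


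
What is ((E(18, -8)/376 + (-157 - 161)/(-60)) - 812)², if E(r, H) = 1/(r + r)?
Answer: 2980881655697401/4580582400 ≈ 6.5077e+5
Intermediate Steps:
E(r, H) = 1/(2*r)
((E(18, -8)/376 + (-157 - 161)/(-60)) - 812)² = ((((½)/18)/376 + (-157 - 161)/(-60)) - 812)² = ((((½)*(1/18))*(1/376) - 318*(-1/60)) - 812)² = (((1/36)*(1/376) + 53/10) - 812)² = ((1/13536 + 53/10) - 812)² = (358709/67680 - 812)² = (-54597451/67680)² = 2980881655697401/4580582400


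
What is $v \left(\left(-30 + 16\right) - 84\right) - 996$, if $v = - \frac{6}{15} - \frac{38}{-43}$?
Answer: $- \frac{224332}{215} \approx -1043.4$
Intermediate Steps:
$v = \frac{104}{215}$ ($v = \left(-6\right) \frac{1}{15} - - \frac{38}{43} = - \frac{2}{5} + \frac{38}{43} = \frac{104}{215} \approx 0.48372$)
$v \left(\left(-30 + 16\right) - 84\right) - 996 = \frac{104 \left(\left(-30 + 16\right) - 84\right)}{215} - 996 = \frac{104 \left(-14 - 84\right)}{215} - 996 = \frac{104}{215} \left(-98\right) - 996 = - \frac{10192}{215} - 996 = - \frac{224332}{215}$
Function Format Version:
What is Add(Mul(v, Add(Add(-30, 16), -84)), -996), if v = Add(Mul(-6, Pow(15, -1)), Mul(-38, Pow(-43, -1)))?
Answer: Rational(-224332, 215) ≈ -1043.4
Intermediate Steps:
v = Rational(104, 215) (v = Add(Mul(-6, Rational(1, 15)), Mul(-38, Rational(-1, 43))) = Add(Rational(-2, 5), Rational(38, 43)) = Rational(104, 215) ≈ 0.48372)
Add(Mul(v, Add(Add(-30, 16), -84)), -996) = Add(Mul(Rational(104, 215), Add(Add(-30, 16), -84)), -996) = Add(Mul(Rational(104, 215), Add(-14, -84)), -996) = Add(Mul(Rational(104, 215), -98), -996) = Add(Rational(-10192, 215), -996) = Rational(-224332, 215)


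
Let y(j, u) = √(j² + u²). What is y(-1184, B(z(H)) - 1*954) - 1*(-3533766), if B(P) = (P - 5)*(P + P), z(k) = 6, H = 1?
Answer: 3533766 + 2*√572305 ≈ 3.5353e+6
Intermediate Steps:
B(P) = 2*P*(-5 + P) (B(P) = (-5 + P)*(2*P) = 2*P*(-5 + P))
y(-1184, B(z(H)) - 1*954) - 1*(-3533766) = √((-1184)² + (2*6*(-5 + 6) - 1*954)²) - 1*(-3533766) = √(1401856 + (2*6*1 - 954)²) + 3533766 = √(1401856 + (12 - 954)²) + 3533766 = √(1401856 + (-942)²) + 3533766 = √(1401856 + 887364) + 3533766 = √2289220 + 3533766 = 2*√572305 + 3533766 = 3533766 + 2*√572305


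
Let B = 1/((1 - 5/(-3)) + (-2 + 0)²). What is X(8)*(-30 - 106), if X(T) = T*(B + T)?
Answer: -44336/5 ≈ -8867.2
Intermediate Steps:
B = 3/20 (B = 1/((1 - 5*(-1)/3) + (-2)²) = 1/((1 - 1*(-5/3)) + 4) = 1/((1 + 5/3) + 4) = 1/(8/3 + 4) = 1/(20/3) = 3/20 ≈ 0.15000)
X(T) = T*(3/20 + T)
X(8)*(-30 - 106) = ((1/20)*8*(3 + 20*8))*(-30 - 106) = ((1/20)*8*(3 + 160))*(-136) = ((1/20)*8*163)*(-136) = (326/5)*(-136) = -44336/5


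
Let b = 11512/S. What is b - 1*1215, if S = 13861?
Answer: -16829603/13861 ≈ -1214.2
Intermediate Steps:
b = 11512/13861 ≈ 0.83053
b - 1*1215 = 11512/13861 - 1*1215 = 11512/13861 - 1215 = -16829603/13861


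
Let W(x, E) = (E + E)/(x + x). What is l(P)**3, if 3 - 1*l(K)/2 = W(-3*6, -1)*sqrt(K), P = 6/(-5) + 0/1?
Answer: (270 - I*sqrt(30))**3/91125 ≈ 215.73 - 13.144*I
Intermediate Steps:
W(x, E) = E/x (W(x, E) = (2*E)/((2*x)) = (2*E)*(1/(2*x)) = E/x)
P = -6/5 (P = 6*(-1/5) + 0*1 = -6/5 + 0 = -6/5 ≈ -1.2000)
l(K) = 6 - sqrt(K)/9 (l(K) = 6 - 2*(-1/((-3*6)))*sqrt(K) = 6 - 2*(-1/(-18))*sqrt(K) = 6 - 2*(-1*(-1/18))*sqrt(K) = 6 - sqrt(K)/9)
l(P)**3 = (6 - I*sqrt(30)/45)**3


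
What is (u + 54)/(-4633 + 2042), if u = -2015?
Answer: 1961/2591 ≈ 0.75685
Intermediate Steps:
(u + 54)/(-4633 + 2042) = (-2015 + 54)/(-4633 + 2042) = -1961/(-2591) = -1961*(-1/2591) = 1961/2591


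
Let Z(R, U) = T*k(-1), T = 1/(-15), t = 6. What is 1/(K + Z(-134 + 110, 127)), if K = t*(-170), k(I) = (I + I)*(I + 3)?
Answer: -15/15296 ≈ -0.00098065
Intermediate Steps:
k(I) = 2*I*(3 + I) (k(I) = (2*I)*(3 + I) = 2*I*(3 + I))
K = -1020 (K = 6*(-170) = -1020)
T = -1/15 ≈ -0.066667
Z(R, U) = 4/15 (Z(R, U) = -2*(-1)*(3 - 1)/15 = -2*(-1)*2/15 = -1/15*(-4) = 4/15)
1/(K + Z(-134 + 110, 127)) = 1/(-1020 + 4/15) = 1/(-15296/15) = -15/15296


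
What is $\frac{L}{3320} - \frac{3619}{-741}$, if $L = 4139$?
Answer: $\frac{15082079}{2460120} \approx 6.1306$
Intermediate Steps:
$\frac{L}{3320} - \frac{3619}{-741} = \frac{4139}{3320} - \frac{3619}{-741} = 4139 \cdot \frac{1}{3320} - - \frac{3619}{741} = \frac{4139}{3320} + \frac{3619}{741} = \frac{15082079}{2460120}$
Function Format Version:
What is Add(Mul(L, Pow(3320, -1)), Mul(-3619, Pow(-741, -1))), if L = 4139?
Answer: Rational(15082079, 2460120) ≈ 6.1306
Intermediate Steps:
Add(Mul(L, Pow(3320, -1)), Mul(-3619, Pow(-741, -1))) = Add(Mul(4139, Pow(3320, -1)), Mul(-3619, Pow(-741, -1))) = Add(Mul(4139, Rational(1, 3320)), Mul(-3619, Rational(-1, 741))) = Add(Rational(4139, 3320), Rational(3619, 741)) = Rational(15082079, 2460120)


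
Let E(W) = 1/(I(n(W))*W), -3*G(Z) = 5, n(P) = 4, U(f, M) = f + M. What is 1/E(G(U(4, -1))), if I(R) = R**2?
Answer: -80/3 ≈ -26.667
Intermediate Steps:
U(f, M) = M + f
G(Z) = -5/3 (G(Z) = -1/3*5 = -5/3)
E(W) = 1/(16*W) (E(W) = 1/(4**2*W) = 1/(16*W))
1/E(G(U(4, -1))) = 1/(1/(16*(-5/3))) = 1/((1/16)*(-3/5)) = 1/(-3/80) = -80/3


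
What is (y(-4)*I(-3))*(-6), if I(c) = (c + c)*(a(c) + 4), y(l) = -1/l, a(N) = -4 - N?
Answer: 27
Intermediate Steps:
I(c) = -2*c² (I(c) = (c + c)*((-4 - c) + 4) = (2*c)*(-c) = -2*c²)
(y(-4)*I(-3))*(-6) = ((-1/(-4))*(-2*(-3)²))*(-6) = ((-1*(-¼))*(-2*9))*(-6) = ((¼)*(-18))*(-6) = -9/2*(-6) = 27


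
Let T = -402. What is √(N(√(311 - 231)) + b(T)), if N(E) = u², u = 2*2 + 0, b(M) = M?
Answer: I*√386 ≈ 19.647*I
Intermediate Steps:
u = 4 (u = 4 + 0 = 4)
N(E) = 16 (N(E) = 4² = 16)
√(N(√(311 - 231)) + b(T)) = √(16 - 402) = √(-386) = I*√386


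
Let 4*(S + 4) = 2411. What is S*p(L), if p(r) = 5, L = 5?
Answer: 11975/4 ≈ 2993.8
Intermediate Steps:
S = 2395/4 (S = -4 + (¼)*2411 = -4 + 2411/4 = 2395/4 ≈ 598.75)
S*p(L) = (2395/4)*5 = 11975/4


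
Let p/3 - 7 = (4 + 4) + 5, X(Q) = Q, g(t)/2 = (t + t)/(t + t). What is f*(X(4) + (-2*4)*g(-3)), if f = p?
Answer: -720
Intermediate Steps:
g(t) = 2 (g(t) = 2*((t + t)/(t + t)) = 2*((2*t)/((2*t))) = 2*((2*t)*(1/(2*t))) = 2*1 = 2)
p = 60 (p = 21 + 3*((4 + 4) + 5) = 21 + 3*(8 + 5) = 21 + 3*13 = 21 + 39 = 60)
f = 60
f*(X(4) + (-2*4)*g(-3)) = 60*(4 - 2*4*2) = 60*(4 - 8*2) = 60*(4 - 16) = 60*(-12) = -720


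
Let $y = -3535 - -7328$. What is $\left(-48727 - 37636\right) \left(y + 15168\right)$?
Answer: $-1637528843$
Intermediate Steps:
$y = 3793$ ($y = -3535 + 7328 = 3793$)
$\left(-48727 - 37636\right) \left(y + 15168\right) = \left(-48727 - 37636\right) \left(3793 + 15168\right) = \left(-86363\right) 18961 = -1637528843$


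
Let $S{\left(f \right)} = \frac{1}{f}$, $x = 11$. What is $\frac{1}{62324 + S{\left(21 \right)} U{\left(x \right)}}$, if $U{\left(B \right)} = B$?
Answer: $\frac{21}{1308815} \approx 1.6045 \cdot 10^{-5}$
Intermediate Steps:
$\frac{1}{62324 + S{\left(21 \right)} U{\left(x \right)}} = \frac{1}{62324 + \frac{1}{21} \cdot 11} = \frac{1}{62324 + \frac{11}{21}} = \frac{1}{\frac{1308815}{21}} = \frac{21}{1308815}$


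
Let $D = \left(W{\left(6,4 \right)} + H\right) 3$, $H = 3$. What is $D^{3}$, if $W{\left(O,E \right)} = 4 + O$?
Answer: $59319$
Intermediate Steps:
$D = 39$ ($D = \left(\left(4 + 6\right) + 3\right) 3 = \left(10 + 3\right) 3 = 13 \cdot 3 = 39$)
$D^{3} = 39^{3} = 59319$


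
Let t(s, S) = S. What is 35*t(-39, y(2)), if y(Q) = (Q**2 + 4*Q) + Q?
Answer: 490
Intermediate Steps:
y(Q) = Q**2 + 5*Q
35*t(-39, y(2)) = 35*(2*(5 + 2)) = 35*(2*7) = 35*14 = 490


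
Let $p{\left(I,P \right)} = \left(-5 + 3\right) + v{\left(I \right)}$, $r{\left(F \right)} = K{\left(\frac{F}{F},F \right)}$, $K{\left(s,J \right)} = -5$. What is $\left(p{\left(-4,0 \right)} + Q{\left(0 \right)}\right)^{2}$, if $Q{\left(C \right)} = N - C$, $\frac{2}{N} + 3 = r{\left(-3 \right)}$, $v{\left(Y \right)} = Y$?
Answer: $\frac{625}{16} \approx 39.063$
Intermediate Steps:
$r{\left(F \right)} = -5$
$N = - \frac{1}{4}$ ($N = \frac{2}{-3 - 5} = \frac{2}{-8} = 2 \left(- \frac{1}{8}\right) = - \frac{1}{4} \approx -0.25$)
$Q{\left(C \right)} = - \frac{1}{4} - C$
$p{\left(I,P \right)} = -2 + I$ ($p{\left(I,P \right)} = \left(-5 + 3\right) + I = -2 + I$)
$\left(p{\left(-4,0 \right)} + Q{\left(0 \right)}\right)^{2} = \left(\left(-2 - 4\right) - \frac{1}{4}\right)^{2} = \left(-6 + \left(- \frac{1}{4} + 0\right)\right)^{2} = \left(-6 - \frac{1}{4}\right)^{2} = \left(- \frac{25}{4}\right)^{2} = \frac{625}{16}$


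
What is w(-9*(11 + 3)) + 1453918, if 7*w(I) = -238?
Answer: 1453884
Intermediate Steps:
w(I) = -34 (w(I) = (⅐)*(-238) = -34)
w(-9*(11 + 3)) + 1453918 = -34 + 1453918 = 1453884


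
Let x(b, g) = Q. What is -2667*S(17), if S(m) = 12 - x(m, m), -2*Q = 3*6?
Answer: -56007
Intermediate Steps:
Q = -9 (Q = -3*6/2 = -½*18 = -9)
x(b, g) = -9
S(m) = 21 (S(m) = 12 - 1*(-9) = 12 + 9 = 21)
-2667*S(17) = -2667*21 = -56007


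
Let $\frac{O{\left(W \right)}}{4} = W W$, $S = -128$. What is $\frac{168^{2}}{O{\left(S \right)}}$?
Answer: $\frac{441}{1024} \approx 0.43066$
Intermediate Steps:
$O{\left(W \right)} = 4 W^{2}$ ($O{\left(W \right)} = 4 W W = 4 W^{2}$)
$\frac{168^{2}}{O{\left(S \right)}} = \frac{168^{2}}{4 \left(-128\right)^{2}} = \frac{28224}{4 \cdot 16384} = \frac{28224}{65536} = 28224 \cdot \frac{1}{65536} = \frac{441}{1024}$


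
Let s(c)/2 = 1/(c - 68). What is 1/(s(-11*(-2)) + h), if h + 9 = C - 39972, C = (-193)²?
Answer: -23/62837 ≈ -0.00036603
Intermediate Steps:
C = 37249
s(c) = 2/(-68 + c) (s(c) = 2/(c - 68) = 2/(-68 + c))
h = -2732 (h = -9 + (37249 - 39972) = -9 - 2723 = -2732)
1/(s(-11*(-2)) + h) = 1/(2/(-68 - 11*(-2)) - 2732) = 1/(2/(-68 + 22) - 2732) = 1/(2/(-46) - 2732) = 1/(2*(-1/46) - 2732) = 1/(-1/23 - 2732) = 1/(-62837/23) = -23/62837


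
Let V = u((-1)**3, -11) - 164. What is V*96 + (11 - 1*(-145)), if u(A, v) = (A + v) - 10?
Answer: -17700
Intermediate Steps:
u(A, v) = -10 + A + v
V = -186 (V = (-10 + (-1)**3 - 11) - 164 = (-10 - 1 - 11) - 164 = -22 - 164 = -186)
V*96 + (11 - 1*(-145)) = -186*96 + (11 - 1*(-145)) = -17856 + (11 + 145) = -17856 + 156 = -17700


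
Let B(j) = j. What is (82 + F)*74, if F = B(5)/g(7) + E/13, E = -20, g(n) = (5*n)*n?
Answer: 3793758/637 ≈ 5955.7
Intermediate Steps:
g(n) = 5*n²
F = -967/637 (F = 5/((5*7²)) - 20/13 = 5/((5*49)) - 20*1/13 = 5/245 - 20/13 = 5*(1/245) - 20/13 = 1/49 - 20/13 = -967/637 ≈ -1.5181)
(82 + F)*74 = (82 - 967/637)*74 = (51267/637)*74 = 3793758/637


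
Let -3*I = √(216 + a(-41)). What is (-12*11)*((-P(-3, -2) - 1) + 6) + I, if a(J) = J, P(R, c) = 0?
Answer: -660 - 5*√7/3 ≈ -664.41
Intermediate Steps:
I = -5*√7/3 (I = -√(216 - 41)/3 = -5*√7/3 ≈ -4.4096)
(-12*11)*((-P(-3, -2) - 1) + 6) + I = (-12*11)*((-1*0 - 1) + 6) - 5*√7/3 = -132*((0 - 1) + 6) - 5*√7/3 = -132*(-1 + 6) - 5*√7/3 = -132*5 - 5*√7/3 = -660 - 5*√7/3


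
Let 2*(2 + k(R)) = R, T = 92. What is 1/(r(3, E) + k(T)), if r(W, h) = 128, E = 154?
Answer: 1/172 ≈ 0.0058140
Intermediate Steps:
k(R) = -2 + R/2
1/(r(3, E) + k(T)) = 1/(128 + (-2 + (½)*92)) = 1/(128 + (-2 + 46)) = 1/(128 + 44) = 1/172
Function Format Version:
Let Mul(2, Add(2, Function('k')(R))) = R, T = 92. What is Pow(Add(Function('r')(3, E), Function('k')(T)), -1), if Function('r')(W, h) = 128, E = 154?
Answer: Rational(1, 172) ≈ 0.0058140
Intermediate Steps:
Function('k')(R) = Add(-2, Mul(Rational(1, 2), R))
Pow(Add(Function('r')(3, E), Function('k')(T)), -1) = Pow(Add(128, Add(-2, Mul(Rational(1, 2), 92))), -1) = Pow(Add(128, Add(-2, 46)), -1) = Pow(Add(128, 44), -1) = Pow(172, -1) = Rational(1, 172)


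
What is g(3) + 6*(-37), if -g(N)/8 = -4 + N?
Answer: -214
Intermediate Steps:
g(N) = 32 - 8*N (g(N) = -8*(-4 + N) = 32 - 8*N)
g(3) + 6*(-37) = (32 - 8*3) + 6*(-37) = (32 - 24) - 222 = 8 - 222 = -214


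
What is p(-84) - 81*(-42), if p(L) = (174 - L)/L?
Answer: 47585/14 ≈ 3398.9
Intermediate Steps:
p(L) = (174 - L)/L
p(-84) - 81*(-42) = (174 - 1*(-84))/(-84) - 81*(-42) = -(174 + 84)/84 - 1*(-3402) = -1/84*258 + 3402 = -43/14 + 3402 = 47585/14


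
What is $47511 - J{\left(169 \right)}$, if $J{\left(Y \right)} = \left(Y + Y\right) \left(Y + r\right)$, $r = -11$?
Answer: $-5893$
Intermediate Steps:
$J{\left(Y \right)} = 2 Y \left(-11 + Y\right)$ ($J{\left(Y \right)} = \left(Y + Y\right) \left(Y - 11\right) = 2 Y \left(-11 + Y\right)$)
$47511 - J{\left(169 \right)} = 47511 - 2 \cdot 169 \left(-11 + 169\right) = 47511 - 2 \cdot 169 \cdot 158 = 47511 - 53404 = -5893$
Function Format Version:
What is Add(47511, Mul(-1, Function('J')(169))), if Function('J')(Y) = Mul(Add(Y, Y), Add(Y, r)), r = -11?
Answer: -5893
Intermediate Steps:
Function('J')(Y) = Mul(2, Y, Add(-11, Y)) (Function('J')(Y) = Mul(Add(Y, Y), Add(Y, -11)) = Mul(Mul(2, Y), Add(-11, Y)) = Mul(2, Y, Add(-11, Y)))
Add(47511, Mul(-1, Function('J')(169))) = Add(47511, Mul(-1, Mul(2, 169, Add(-11, 169)))) = Add(47511, Mul(-1, Mul(2, 169, 158))) = Add(47511, Mul(-1, 53404)) = Add(47511, -53404) = -5893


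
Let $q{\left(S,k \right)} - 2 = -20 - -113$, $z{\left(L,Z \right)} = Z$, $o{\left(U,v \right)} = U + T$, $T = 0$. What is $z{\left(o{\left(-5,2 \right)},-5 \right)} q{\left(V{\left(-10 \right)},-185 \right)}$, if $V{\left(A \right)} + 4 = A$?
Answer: $-475$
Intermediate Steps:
$o{\left(U,v \right)} = U$ ($o{\left(U,v \right)} = U + 0 = U$)
$V{\left(A \right)} = -4 + A$
$q{\left(S,k \right)} = 95$ ($q{\left(S,k \right)} = 2 - -93 = 2 + \left(-20 + 113\right) = 2 + 93 = 95$)
$z{\left(o{\left(-5,2 \right)},-5 \right)} q{\left(V{\left(-10 \right)},-185 \right)} = \left(-5\right) 95 = -475$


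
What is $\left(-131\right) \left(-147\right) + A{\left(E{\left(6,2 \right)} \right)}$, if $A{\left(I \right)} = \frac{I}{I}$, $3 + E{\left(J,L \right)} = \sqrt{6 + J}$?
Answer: $19258$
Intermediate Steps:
$E{\left(J,L \right)} = -3 + \sqrt{6 + J}$
$A{\left(I \right)} = 1$
$\left(-131\right) \left(-147\right) + A{\left(E{\left(6,2 \right)} \right)} = \left(-131\right) \left(-147\right) + 1 = 19257 + 1 = 19258$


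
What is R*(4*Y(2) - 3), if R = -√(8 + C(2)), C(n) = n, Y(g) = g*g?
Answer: -13*√10 ≈ -41.110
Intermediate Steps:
Y(g) = g²
R = -√10 (R = -√(8 + 2) = -√10 ≈ -3.1623)
R*(4*Y(2) - 3) = (-√10)*(4*2² - 3) = (-√10)*(4*4 - 3) = (-√10)*(16 - 3) = -√10*13 = -13*√10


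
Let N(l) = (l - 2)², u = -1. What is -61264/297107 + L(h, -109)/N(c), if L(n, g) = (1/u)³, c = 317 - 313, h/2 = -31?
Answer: -542163/1188428 ≈ -0.45620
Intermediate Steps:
h = -62 (h = 2*(-31) = -62)
c = 4
N(l) = (-2 + l)²
L(n, g) = -1 (L(n, g) = (1/(-1))³ = (-1)³ = -1)
-61264/297107 + L(h, -109)/N(c) = -61264/297107 - 1/((-2 + 4)²) = -61264*1/297107 - 1/(2²) = -61264/297107 - 1/4 = -61264/297107 - 1*¼ = -61264/297107 - ¼ = -542163/1188428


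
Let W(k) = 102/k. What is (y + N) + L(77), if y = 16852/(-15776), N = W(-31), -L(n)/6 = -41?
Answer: 29544053/122264 ≈ 241.64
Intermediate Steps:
L(n) = 246 (L(n) = -6*(-41) = 246)
N = -102/31 (N = 102/(-31) = 102*(-1/31) = -102/31 ≈ -3.2903)
y = -4213/3944 (y = 16852*(-1/15776) = -4213/3944 ≈ -1.0682)
(y + N) + L(77) = (-4213/3944 - 102/31) + 246 = -532891/122264 + 246 = 29544053/122264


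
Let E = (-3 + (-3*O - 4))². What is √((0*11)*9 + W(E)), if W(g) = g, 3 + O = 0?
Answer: 2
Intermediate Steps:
O = -3 (O = -3 + 0 = -3)
E = 4 (E = (-3 + (-3*(-3) - 4))² = (-3 + (9 - 4))² = (-3 + 5)² = 2² = 4)
√((0*11)*9 + W(E)) = √((0*11)*9 + 4) = √(0*9 + 4) = √(0 + 4) = √4 = 2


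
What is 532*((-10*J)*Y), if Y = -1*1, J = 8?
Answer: 42560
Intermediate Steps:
Y = -1
532*((-10*J)*Y) = 532*(-10*8*(-1)) = 532*(-80*(-1)) = 532*80 = 42560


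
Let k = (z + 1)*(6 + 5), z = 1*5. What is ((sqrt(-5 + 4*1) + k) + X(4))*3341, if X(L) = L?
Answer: 233870 + 3341*I ≈ 2.3387e+5 + 3341.0*I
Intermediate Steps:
z = 5
k = 66 (k = (5 + 1)*(6 + 5) = 6*11 = 66)
((sqrt(-5 + 4*1) + k) + X(4))*3341 = ((sqrt(-5 + 4*1) + 66) + 4)*3341 = ((sqrt(-5 + 4) + 66) + 4)*3341 = ((sqrt(-1) + 66) + 4)*3341 = ((I + 66) + 4)*3341 = ((66 + I) + 4)*3341 = (70 + I)*3341 = 233870 + 3341*I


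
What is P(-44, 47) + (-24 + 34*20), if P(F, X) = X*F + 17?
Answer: -1395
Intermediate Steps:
P(F, X) = 17 + F*X (P(F, X) = F*X + 17 = 17 + F*X)
P(-44, 47) + (-24 + 34*20) = (17 - 44*47) + (-24 + 34*20) = (17 - 2068) + (-24 + 680) = -2051 + 656 = -1395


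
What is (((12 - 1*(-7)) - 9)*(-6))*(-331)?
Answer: 19860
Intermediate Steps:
(((12 - 1*(-7)) - 9)*(-6))*(-331) = (((12 + 7) - 9)*(-6))*(-331) = ((19 - 9)*(-6))*(-331) = (10*(-6))*(-331) = -60*(-331) = 19860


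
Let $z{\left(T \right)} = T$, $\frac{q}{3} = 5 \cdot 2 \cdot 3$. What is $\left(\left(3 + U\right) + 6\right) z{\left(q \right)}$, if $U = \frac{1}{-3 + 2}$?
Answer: $720$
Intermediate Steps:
$U = -1$ ($U = \frac{1}{-1} = -1$)
$q = 90$ ($q = 3 \cdot 5 \cdot 2 \cdot 3 = 3 \cdot 10 \cdot 3 = 3 \cdot 30 = 90$)
$\left(\left(3 + U\right) + 6\right) z{\left(q \right)} = \left(\left(3 - 1\right) + 6\right) 90 = \left(2 + 6\right) 90 = 8 \cdot 90 = 720$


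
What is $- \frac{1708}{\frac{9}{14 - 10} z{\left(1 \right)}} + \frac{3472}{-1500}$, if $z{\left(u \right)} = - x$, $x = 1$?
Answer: $\frac{851396}{1125} \approx 756.8$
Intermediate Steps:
$z{\left(u \right)} = -1$ ($z{\left(u \right)} = \left(-1\right) 1 = -1$)
$- \frac{1708}{\frac{9}{14 - 10} z{\left(1 \right)}} + \frac{3472}{-1500} = - \frac{1708}{\frac{9}{14 - 10} \left(-1\right)} + \frac{3472}{-1500} = - \frac{1708}{\frac{9}{4} \left(-1\right)} + 3472 \left(- \frac{1}{1500}\right) = - \frac{1708}{9 \cdot \frac{1}{4} \left(-1\right)} - \frac{868}{375} = - \frac{1708}{\frac{9}{4} \left(-1\right)} - \frac{868}{375} = - \frac{1708}{- \frac{9}{4}} - \frac{868}{375} = \left(-1708\right) \left(- \frac{4}{9}\right) - \frac{868}{375} = \frac{6832}{9} - \frac{868}{375} = \frac{851396}{1125}$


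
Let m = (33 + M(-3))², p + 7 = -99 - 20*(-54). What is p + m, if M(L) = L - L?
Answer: 2063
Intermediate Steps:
M(L) = 0
p = 974 (p = -7 + (-99 - 20*(-54)) = -7 + (-99 + 1080) = -7 + 981 = 974)
m = 1089 (m = (33 + 0)² = 33² = 1089)
p + m = 974 + 1089 = 2063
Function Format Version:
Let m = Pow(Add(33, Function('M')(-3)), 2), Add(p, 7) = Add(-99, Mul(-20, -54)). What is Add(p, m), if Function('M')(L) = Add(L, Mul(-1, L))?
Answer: 2063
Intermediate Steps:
Function('M')(L) = 0
p = 974 (p = Add(-7, Add(-99, Mul(-20, -54))) = Add(-7, Add(-99, 1080)) = Add(-7, 981) = 974)
m = 1089 (m = Pow(Add(33, 0), 2) = Pow(33, 2) = 1089)
Add(p, m) = Add(974, 1089) = 2063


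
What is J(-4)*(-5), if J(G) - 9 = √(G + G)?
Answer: -45 - 10*I*√2 ≈ -45.0 - 14.142*I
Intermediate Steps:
J(G) = 9 + √2*√G (J(G) = 9 + √(G + G) = 9 + √(2*G) = 9 + √2*√G)
J(-4)*(-5) = (9 + √2*√(-4))*(-5) = (9 + √2*(2*I))*(-5) = (9 + 2*I*√2)*(-5) = -45 - 10*I*√2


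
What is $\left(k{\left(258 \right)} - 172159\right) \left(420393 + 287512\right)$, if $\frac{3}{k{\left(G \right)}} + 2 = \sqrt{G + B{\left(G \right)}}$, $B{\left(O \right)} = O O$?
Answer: $- \frac{4071628892121340}{33409} + \frac{2123715 \sqrt{66822}}{66818} \approx -1.2187 \cdot 10^{11}$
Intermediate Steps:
$B{\left(O \right)} = O^{2}$
$k{\left(G \right)} = \frac{3}{-2 + \sqrt{G + G^{2}}}$
$\left(k{\left(258 \right)} - 172159\right) \left(420393 + 287512\right) = \left(\frac{3}{-2 + \sqrt{258 \left(1 + 258\right)}} - 172159\right) \left(420393 + 287512\right) = \left(\frac{3}{-2 + \sqrt{258 \cdot 259}} - 172159\right) 707905 = \left(\frac{3}{-2 + \sqrt{66822}} - 172159\right) 707905 = \left(-172159 + \frac{3}{-2 + \sqrt{66822}}\right) 707905 = -121872216895 + \frac{2123715}{-2 + \sqrt{66822}}$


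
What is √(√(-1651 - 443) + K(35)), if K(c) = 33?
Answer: √(33 + I*√2094) ≈ 6.6865 + 3.4218*I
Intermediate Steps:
√(√(-1651 - 443) + K(35)) = √(√(-1651 - 443) + 33) = √(√(-2094) + 33) = √(I*√2094 + 33) = √(33 + I*√2094)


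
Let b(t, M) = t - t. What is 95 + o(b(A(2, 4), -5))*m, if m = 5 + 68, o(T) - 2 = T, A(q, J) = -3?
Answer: 241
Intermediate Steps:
b(t, M) = 0
o(T) = 2 + T
m = 73
95 + o(b(A(2, 4), -5))*m = 95 + (2 + 0)*73 = 95 + 2*73 = 95 + 146 = 241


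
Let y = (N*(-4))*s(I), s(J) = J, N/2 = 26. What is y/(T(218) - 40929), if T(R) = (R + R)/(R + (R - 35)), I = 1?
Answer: 83408/16412093 ≈ 0.0050821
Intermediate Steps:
N = 52 (N = 2*26 = 52)
T(R) = 2*R/(-35 + 2*R) (T(R) = (2*R)/(R + (-35 + R)) = (2*R)/(-35 + 2*R) = 2*R/(-35 + 2*R))
y = -208 (y = (52*(-4))*1 = -208*1 = -208)
y/(T(218) - 40929) = -208/(2*218/(-35 + 2*218) - 40929) = -208/(2*218/(-35 + 436) - 40929) = -208/(2*218/401 - 40929) = -208/(2*218*(1/401) - 40929) = -208/(436/401 - 40929) = -208/(-16412093/401) = -208*(-401/16412093) = 83408/16412093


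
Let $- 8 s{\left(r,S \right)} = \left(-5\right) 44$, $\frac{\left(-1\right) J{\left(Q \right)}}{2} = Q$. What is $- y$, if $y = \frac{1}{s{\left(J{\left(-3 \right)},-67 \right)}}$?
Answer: $- \frac{2}{55} \approx -0.036364$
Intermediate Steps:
$J{\left(Q \right)} = - 2 Q$
$s{\left(r,S \right)} = \frac{55}{2}$ ($s{\left(r,S \right)} = - \frac{\left(-5\right) 44}{8} = \left(- \frac{1}{8}\right) \left(-220\right) = \frac{55}{2}$)
$y = \frac{2}{55}$ ($y = \frac{1}{\frac{55}{2}} = \frac{2}{55} \approx 0.036364$)
$- y = \left(-1\right) \frac{2}{55} = - \frac{2}{55}$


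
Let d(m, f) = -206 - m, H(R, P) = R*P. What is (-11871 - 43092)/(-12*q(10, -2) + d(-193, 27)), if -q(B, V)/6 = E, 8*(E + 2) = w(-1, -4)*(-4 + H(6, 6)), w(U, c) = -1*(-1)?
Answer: -54963/131 ≈ -419.56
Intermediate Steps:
H(R, P) = P*R
w(U, c) = 1
E = 2 (E = -2 + (1*(-4 + 6*6))/8 = -2 + (1*(-4 + 36))/8 = -2 + (1*32)/8 = -2 + (⅛)*32 = -2 + 4 = 2)
q(B, V) = -12 (q(B, V) = -6*2 = -12)
(-11871 - 43092)/(-12*q(10, -2) + d(-193, 27)) = (-11871 - 43092)/(-12*(-12) + (-206 - 1*(-193))) = -54963/(144 + (-206 + 193)) = -54963/(144 - 13) = -54963/131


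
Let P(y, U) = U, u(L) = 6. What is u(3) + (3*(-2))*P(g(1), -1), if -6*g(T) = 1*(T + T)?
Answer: 12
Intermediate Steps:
g(T) = -T/3 (g(T) = -(T + T)/6 = -2*T/6 = -T/3)
u(3) + (3*(-2))*P(g(1), -1) = 6 + (3*(-2))*(-1) = 6 - 6*(-1) = 6 + 6 = 12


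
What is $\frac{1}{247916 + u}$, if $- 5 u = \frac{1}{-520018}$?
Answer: $\frac{2600090}{644603912441} \approx 4.0336 \cdot 10^{-6}$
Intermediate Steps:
$u = \frac{1}{2600090}$ ($u = - \frac{1}{5 \left(-520018\right)} = \left(- \frac{1}{5}\right) \left(- \frac{1}{520018}\right) = \frac{1}{2600090} \approx 3.846 \cdot 10^{-7}$)
$\frac{1}{247916 + u} = \frac{1}{247916 + \frac{1}{2600090}} = \frac{1}{\frac{644603912441}{2600090}} = \frac{2600090}{644603912441}$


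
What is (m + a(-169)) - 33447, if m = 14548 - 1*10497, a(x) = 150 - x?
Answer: -29077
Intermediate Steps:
m = 4051 (m = 14548 - 10497 = 4051)
(m + a(-169)) - 33447 = (4051 + (150 - 1*(-169))) - 33447 = (4051 + (150 + 169)) - 33447 = (4051 + 319) - 33447 = 4370 - 33447 = -29077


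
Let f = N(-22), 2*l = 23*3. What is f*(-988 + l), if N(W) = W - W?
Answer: 0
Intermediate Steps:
l = 69/2 (l = (23*3)/2 = (1/2)*69 = 69/2 ≈ 34.500)
N(W) = 0
f = 0
f*(-988 + l) = 0*(-988 + 69/2) = 0*(-1907/2) = 0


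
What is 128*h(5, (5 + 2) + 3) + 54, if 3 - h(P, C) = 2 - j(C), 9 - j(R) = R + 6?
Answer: -714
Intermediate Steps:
j(R) = 3 - R (j(R) = 9 - (R + 6) = 9 - (6 + R) = 9 + (-6 - R) = 3 - R)
h(P, C) = 4 - C (h(P, C) = 3 - (2 - (3 - C)) = 3 - (2 + (-3 + C)) = 3 - (-1 + C) = 3 + (1 - C) = 4 - C)
128*h(5, (5 + 2) + 3) + 54 = 128*(4 - ((5 + 2) + 3)) + 54 = 128*(4 - (7 + 3)) + 54 = 128*(4 - 1*10) + 54 = 128*(4 - 10) + 54 = 128*(-6) + 54 = -768 + 54 = -714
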